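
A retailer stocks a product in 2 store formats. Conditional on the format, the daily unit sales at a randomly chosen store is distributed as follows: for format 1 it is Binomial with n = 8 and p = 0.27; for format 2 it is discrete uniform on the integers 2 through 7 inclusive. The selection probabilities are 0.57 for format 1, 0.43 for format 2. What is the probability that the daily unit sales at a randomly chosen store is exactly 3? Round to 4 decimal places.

Conditional on each format, P(X = 3): 1: 0.228504; 2: 0.166667.
By total probability, P(X = 3) = 0.57·0.228504 + 0.43·0.166667 = 0.201914.

0.2019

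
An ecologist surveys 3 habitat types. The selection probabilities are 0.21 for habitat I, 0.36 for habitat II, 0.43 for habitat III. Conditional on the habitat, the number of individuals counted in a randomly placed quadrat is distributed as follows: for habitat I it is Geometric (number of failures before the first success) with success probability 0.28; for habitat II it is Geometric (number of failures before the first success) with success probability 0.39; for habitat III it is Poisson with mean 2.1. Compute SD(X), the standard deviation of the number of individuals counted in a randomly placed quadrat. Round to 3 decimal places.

Per component, I: μ=2.57143, E[X²]=15.7959; II: μ=1.5641, E[X²]=6.45694; III: μ=2.1, E[X²]=6.51.
E[X] = 0.21·2.57143 + 0.36·1.5641 + 0.43·2.1 = 2.00608.
E[X²] = 0.21·15.7959 + 0.36·6.45694 + 0.43·6.51 = 8.44094.
Var(X) = E[X²] − (E[X])² = 8.44094 − 4.02434 = 4.4166.
SD(X) = √4.4166 = 2.10157.

2.102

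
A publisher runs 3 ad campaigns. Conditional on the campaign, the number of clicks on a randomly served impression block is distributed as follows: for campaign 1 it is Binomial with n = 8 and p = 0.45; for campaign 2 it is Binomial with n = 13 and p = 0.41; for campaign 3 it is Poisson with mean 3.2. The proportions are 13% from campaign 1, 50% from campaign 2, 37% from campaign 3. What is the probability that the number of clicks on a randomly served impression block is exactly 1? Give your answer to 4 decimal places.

0.0601

Conditional on each campaign, P(X = 1): 1: 0.0548077; 2: 0.00948312; 3: 0.130439.
By total probability, P(X = 1) = 0.13·0.0548077 + 0.5·0.00948312 + 0.37·0.130439 = 0.060129.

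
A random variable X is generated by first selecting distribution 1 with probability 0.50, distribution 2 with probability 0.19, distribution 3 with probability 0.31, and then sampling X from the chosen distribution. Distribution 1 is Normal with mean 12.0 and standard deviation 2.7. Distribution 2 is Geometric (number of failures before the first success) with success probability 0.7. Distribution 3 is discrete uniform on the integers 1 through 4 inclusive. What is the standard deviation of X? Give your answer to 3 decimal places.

Per component, 1: μ=12, E[X²]=151.29; 2: μ=0.428571, E[X²]=0.795918; 3: μ=2.5, E[X²]=7.5.
E[X] = 0.5·12 + 0.19·0.428571 + 0.31·2.5 = 6.85643.
E[X²] = 0.5·151.29 + 0.19·0.795918 + 0.31·7.5 = 78.1212.
Var(X) = E[X²] − (E[X])² = 78.1212 − 47.0106 = 31.1106.
SD(X) = √31.1106 = 5.57769.

5.578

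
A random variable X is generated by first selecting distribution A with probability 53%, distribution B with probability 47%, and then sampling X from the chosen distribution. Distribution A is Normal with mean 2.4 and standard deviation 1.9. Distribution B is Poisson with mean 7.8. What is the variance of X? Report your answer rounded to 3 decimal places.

Per component, A: μ=2.4, E[X²]=9.37; B: μ=7.8, E[X²]=68.64.
E[X] = 0.53·2.4 + 0.47·7.8 = 4.938.
E[X²] = 0.53·9.37 + 0.47·68.64 = 37.2269.
Var(X) = E[X²] − (E[X])² = 37.2269 − 24.3838 = 12.8431.

12.843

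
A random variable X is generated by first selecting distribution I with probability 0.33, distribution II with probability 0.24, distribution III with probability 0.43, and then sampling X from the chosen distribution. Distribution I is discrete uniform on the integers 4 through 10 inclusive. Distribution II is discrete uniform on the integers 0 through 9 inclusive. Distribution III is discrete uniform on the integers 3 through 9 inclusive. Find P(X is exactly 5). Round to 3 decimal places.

Conditional on each component, P(X = 5): I: 0.142857; II: 0.1; III: 0.142857.
By total probability, P(X = 5) = 0.33·0.142857 + 0.24·0.1 + 0.43·0.142857 = 0.132571.

0.133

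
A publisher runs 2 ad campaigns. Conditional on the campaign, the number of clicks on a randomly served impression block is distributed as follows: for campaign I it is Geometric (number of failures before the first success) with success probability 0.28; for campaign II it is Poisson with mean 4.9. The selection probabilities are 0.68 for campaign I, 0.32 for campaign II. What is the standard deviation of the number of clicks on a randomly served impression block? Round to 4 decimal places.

Per component, I: μ=2.57143, E[X²]=15.7959; II: μ=4.9, E[X²]=28.91.
E[X] = 0.68·2.57143 + 0.32·4.9 = 3.31657.
E[X²] = 0.68·15.7959 + 0.32·28.91 = 19.9924.
Var(X) = E[X²] − (E[X])² = 19.9924 − 10.9996 = 8.99278.
SD(X) = √8.99278 = 2.9988.

2.9988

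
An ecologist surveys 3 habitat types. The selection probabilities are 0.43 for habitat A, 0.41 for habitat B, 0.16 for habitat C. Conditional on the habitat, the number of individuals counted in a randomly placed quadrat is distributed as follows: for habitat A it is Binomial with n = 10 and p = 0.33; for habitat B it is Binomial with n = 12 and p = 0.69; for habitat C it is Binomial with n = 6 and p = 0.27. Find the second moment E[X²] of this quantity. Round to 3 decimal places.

35.404

For each component E[X²] = Var + (mean)², giving A: 13.101; B: 71.1252; C: 3.807.
Overall E[X²] = 0.43·13.101 + 0.41·71.1252 + 0.16·3.807 = 35.4039.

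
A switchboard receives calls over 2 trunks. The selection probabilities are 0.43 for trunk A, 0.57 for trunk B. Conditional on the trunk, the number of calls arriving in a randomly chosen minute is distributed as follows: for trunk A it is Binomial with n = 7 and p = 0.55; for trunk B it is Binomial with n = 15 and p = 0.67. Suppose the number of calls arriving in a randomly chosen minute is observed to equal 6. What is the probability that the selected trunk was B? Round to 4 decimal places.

Likelihoods P(X=6 | ·): A: 0.087194; B: 0.0210125.
Posterior ∝ prior × likelihood. Numerator for B: 0.57·0.0210125 = 0.0119771.
Normalizing constant: 0.43·0.087194 + 0.57·0.0210125 = 0.0494706.
P(B | observation) = 0.0119771 / 0.0494706 = 0.242106.

0.2421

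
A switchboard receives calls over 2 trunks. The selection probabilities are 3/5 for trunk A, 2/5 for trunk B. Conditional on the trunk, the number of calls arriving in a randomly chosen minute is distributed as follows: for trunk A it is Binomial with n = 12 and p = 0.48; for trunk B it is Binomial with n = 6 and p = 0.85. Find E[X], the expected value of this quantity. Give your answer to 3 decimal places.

Component means — A: 5.76; B: 5.1.
E[X] = 0.6·5.76 + 0.4·5.1 = 5.496.

5.496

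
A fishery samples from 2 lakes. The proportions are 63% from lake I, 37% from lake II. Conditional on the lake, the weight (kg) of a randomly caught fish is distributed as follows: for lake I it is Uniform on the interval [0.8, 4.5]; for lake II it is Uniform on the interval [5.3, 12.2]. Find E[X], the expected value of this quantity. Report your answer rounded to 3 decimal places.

4.907

Component means — I: 2.65; II: 8.75.
E[X] = 0.63·2.65 + 0.37·8.75 = 4.907.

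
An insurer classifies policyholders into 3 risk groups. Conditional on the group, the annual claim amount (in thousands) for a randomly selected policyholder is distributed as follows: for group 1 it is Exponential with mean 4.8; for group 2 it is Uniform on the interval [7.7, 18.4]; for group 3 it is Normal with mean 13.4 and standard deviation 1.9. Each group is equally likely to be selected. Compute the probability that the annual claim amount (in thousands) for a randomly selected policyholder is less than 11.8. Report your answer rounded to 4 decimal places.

0.4992

Conditional on each group, P(X < 11.8): 1: 0.914423; 2: 0.383178; 3: 0.199865.
By total probability, P(X < 11.8) = 0.333333·0.914423 + 0.333333·0.383178 + 0.333333·0.199865 = 0.499155.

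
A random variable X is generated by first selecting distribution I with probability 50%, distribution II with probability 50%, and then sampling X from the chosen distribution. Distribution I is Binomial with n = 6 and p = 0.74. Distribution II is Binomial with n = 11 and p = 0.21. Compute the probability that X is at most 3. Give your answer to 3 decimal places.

0.501

Conditional on each component, P(X ≤ 3): I: 0.185565; II: 0.816041.
By total probability, P(X ≤ 3) = 0.5·0.185565 + 0.5·0.816041 = 0.500803.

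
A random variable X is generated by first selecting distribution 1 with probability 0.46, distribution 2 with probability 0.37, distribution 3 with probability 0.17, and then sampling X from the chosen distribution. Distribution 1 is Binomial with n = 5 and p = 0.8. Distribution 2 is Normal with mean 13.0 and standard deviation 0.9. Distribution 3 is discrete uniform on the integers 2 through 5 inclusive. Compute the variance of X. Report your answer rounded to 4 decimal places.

20.3627

Per component, 1: μ=4, E[X²]=16.8; 2: μ=13, E[X²]=169.81; 3: μ=3.5, E[X²]=13.5.
E[X] = 0.46·4 + 0.37·13 + 0.17·3.5 = 7.245.
E[X²] = 0.46·16.8 + 0.37·169.81 + 0.17·13.5 = 72.8527.
Var(X) = E[X²] − (E[X])² = 72.8527 − 52.49 = 20.3627.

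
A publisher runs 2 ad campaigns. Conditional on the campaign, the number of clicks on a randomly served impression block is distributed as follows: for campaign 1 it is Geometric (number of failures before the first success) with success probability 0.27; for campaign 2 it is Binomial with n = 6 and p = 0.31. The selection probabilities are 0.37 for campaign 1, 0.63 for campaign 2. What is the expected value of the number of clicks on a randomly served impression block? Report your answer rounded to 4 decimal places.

Component means — 1: 2.7037; 2: 1.86.
E[X] = 0.37·2.7037 + 0.63·1.86 = 2.17217.

2.1722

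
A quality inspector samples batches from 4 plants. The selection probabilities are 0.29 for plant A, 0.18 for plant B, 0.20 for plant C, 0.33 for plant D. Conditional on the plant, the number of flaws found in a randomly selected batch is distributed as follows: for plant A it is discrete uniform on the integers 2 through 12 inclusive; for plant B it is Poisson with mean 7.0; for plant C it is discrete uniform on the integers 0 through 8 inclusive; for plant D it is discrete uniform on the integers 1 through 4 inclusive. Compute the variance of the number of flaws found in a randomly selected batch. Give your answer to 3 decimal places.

10.041

Per component, A: μ=7, E[X²]=59; B: μ=7, E[X²]=56; C: μ=4, E[X²]=22.6667; D: μ=2.5, E[X²]=7.5.
E[X] = 0.29·7 + 0.18·7 + 0.2·4 + 0.33·2.5 = 4.915.
E[X²] = 0.29·59 + 0.18·56 + 0.2·22.6667 + 0.33·7.5 = 34.1983.
Var(X) = E[X²] − (E[X])² = 34.1983 − 24.1572 = 10.0411.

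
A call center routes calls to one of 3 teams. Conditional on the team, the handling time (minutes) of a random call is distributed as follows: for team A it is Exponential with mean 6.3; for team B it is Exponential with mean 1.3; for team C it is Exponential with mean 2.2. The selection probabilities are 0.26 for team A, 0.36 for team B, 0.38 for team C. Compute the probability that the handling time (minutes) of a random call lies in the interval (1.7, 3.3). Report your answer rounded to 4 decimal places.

0.2041

Conditional on each team, P(1.7 < X < 3.3): A: 0.171241; B: 0.191456; C: 0.238622.
By total probability, P(1.7 < X < 3.3) = 0.26·0.171241 + 0.36·0.191456 + 0.38·0.238622 = 0.204123.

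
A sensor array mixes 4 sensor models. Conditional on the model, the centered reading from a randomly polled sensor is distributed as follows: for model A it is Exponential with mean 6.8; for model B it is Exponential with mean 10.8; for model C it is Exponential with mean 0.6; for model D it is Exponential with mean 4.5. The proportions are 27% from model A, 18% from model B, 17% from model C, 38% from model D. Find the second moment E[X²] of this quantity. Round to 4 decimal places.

For each component E[X²] = Var + (mean)², giving A: 92.48; B: 233.28; C: 0.72; D: 40.5.
Overall E[X²] = 0.27·92.48 + 0.18·233.28 + 0.17·0.72 + 0.38·40.5 = 82.4724.

82.4724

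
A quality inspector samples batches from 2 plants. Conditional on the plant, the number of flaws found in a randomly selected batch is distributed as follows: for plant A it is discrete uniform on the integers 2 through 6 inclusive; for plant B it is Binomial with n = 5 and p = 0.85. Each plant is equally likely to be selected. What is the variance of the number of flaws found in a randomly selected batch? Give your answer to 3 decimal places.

Per component, A: μ=4, E[X²]=18; B: μ=4.25, E[X²]=18.7.
E[X] = 0.5·4 + 0.5·4.25 = 4.125.
E[X²] = 0.5·18 + 0.5·18.7 = 18.35.
Var(X) = E[X²] − (E[X])² = 18.35 − 17.0156 = 1.33438.

1.334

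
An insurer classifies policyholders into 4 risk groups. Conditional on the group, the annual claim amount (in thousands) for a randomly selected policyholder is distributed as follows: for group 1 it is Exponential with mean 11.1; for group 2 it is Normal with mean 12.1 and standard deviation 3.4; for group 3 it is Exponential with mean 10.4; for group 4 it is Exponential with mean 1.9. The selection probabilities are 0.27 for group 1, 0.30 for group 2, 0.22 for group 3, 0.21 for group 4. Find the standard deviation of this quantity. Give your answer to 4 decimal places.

8.7339

Per component, 1: μ=11.1, E[X²]=246.42; 2: μ=12.1, E[X²]=157.97; 3: μ=10.4, E[X²]=216.32; 4: μ=1.9, E[X²]=7.22.
E[X] = 0.27·11.1 + 0.3·12.1 + 0.22·10.4 + 0.21·1.9 = 9.314.
E[X²] = 0.27·246.42 + 0.3·157.97 + 0.22·216.32 + 0.21·7.22 = 163.031.
Var(X) = E[X²] − (E[X])² = 163.031 − 86.7506 = 76.2804.
SD(X) = √76.2804 = 8.73387.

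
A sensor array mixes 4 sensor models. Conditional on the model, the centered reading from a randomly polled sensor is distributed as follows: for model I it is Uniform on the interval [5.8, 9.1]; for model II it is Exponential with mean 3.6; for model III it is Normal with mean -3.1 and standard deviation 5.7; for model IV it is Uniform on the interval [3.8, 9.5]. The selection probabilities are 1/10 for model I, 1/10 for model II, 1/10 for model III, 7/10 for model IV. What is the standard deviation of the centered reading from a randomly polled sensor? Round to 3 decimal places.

3.949

Per component, I: μ=7.45, E[X²]=56.41; II: μ=3.6, E[X²]=25.92; III: μ=-3.1, E[X²]=42.1; IV: μ=6.65, E[X²]=46.93.
E[X] = 0.1·7.45 + 0.1·3.6 + 0.1·-3.1 + 0.7·6.65 = 5.45.
E[X²] = 0.1·56.41 + 0.1·25.92 + 0.1·42.1 + 0.7·46.93 = 45.294.
Var(X) = E[X²] − (E[X])² = 45.294 − 29.7025 = 15.5915.
SD(X) = √15.5915 = 3.94861.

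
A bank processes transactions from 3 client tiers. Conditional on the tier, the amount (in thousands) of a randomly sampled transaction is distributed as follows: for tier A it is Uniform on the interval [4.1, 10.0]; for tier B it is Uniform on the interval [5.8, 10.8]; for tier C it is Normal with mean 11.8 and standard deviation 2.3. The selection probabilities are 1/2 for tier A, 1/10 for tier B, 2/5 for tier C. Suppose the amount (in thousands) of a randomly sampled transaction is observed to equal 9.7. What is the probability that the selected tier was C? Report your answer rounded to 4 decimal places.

Likelihoods f(9.7 | ·): A: 0.169492; B: 0.2; C: 0.114329.
Posterior ∝ prior × likelihood. Numerator for C: 0.4·0.114329 = 0.0457317.
Normalizing constant: 0.5·0.169492 + 0.1·0.2 + 0.4·0.114329 = 0.150478.
P(C | observation) = 0.0457317 / 0.150478 = 0.303911.

0.3039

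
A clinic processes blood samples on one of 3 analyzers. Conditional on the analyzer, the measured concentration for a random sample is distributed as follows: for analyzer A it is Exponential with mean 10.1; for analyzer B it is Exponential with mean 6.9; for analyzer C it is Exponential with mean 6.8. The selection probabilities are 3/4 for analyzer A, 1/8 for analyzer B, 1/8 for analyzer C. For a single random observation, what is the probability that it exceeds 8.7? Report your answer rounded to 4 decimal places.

Conditional on each analyzer, P(X > 8.7): A: 0.422576; B: 0.283407; C: 0.278201.
By total probability, P(X > 8.7) = 0.75·0.422576 + 0.125·0.283407 + 0.125·0.278201 = 0.387133.

0.3871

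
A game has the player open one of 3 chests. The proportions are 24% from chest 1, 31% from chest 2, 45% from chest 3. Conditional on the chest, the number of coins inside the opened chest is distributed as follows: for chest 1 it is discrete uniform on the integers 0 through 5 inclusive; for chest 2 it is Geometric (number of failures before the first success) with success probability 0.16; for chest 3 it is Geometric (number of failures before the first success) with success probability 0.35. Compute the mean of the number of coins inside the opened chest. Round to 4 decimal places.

Component means — 1: 2.5; 2: 5.25; 3: 1.85714.
E[X] = 0.24·2.5 + 0.31·5.25 + 0.45·1.85714 = 3.06321.

3.0632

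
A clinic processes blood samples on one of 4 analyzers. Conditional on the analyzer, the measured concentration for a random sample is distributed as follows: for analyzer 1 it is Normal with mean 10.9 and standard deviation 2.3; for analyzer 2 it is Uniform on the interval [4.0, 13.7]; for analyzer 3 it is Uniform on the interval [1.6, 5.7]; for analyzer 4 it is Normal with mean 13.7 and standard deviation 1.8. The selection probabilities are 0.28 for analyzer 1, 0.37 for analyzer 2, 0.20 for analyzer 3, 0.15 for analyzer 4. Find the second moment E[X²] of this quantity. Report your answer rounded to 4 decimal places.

For each component E[X²] = Var + (mean)², giving 1: 124.1; 2: 86.1633; 3: 14.7233; 4: 190.93.
Overall E[X²] = 0.28·124.1 + 0.37·86.1633 + 0.2·14.7233 + 0.15·190.93 = 98.2126.

98.2126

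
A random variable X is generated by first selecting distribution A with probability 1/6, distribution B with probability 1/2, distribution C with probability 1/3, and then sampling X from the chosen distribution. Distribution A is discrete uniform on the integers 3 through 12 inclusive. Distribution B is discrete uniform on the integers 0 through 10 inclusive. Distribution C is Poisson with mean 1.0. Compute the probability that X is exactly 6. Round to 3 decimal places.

0.062

Conditional on each component, P(X = 6): A: 0.1; B: 0.0909091; C: 0.000510944.
By total probability, P(X = 6) = 0.166667·0.1 + 0.5·0.0909091 + 0.333333·0.000510944 = 0.0622915.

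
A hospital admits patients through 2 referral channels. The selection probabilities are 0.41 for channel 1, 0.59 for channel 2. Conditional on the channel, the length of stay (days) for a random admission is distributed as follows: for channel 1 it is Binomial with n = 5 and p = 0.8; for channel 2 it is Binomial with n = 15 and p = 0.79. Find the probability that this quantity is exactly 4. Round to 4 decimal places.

0.1679

Conditional on each channel, P(X = 4): 1: 0.4096; 2: 1.86232e-05.
By total probability, P(X = 4) = 0.41·0.4096 + 0.59·1.86232e-05 = 0.167947.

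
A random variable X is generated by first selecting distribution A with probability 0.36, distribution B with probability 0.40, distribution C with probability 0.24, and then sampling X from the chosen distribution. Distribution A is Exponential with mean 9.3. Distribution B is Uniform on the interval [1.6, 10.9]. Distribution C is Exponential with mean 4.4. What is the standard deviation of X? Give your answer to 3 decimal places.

6.512

Per component, A: μ=9.3, E[X²]=172.98; B: μ=6.25, E[X²]=46.27; C: μ=4.4, E[X²]=38.72.
E[X] = 0.36·9.3 + 0.4·6.25 + 0.24·4.4 = 6.904.
E[X²] = 0.36·172.98 + 0.4·46.27 + 0.24·38.72 = 90.0736.
Var(X) = E[X²] − (E[X])² = 90.0736 − 47.6652 = 42.4084.
SD(X) = √42.4084 = 6.51217.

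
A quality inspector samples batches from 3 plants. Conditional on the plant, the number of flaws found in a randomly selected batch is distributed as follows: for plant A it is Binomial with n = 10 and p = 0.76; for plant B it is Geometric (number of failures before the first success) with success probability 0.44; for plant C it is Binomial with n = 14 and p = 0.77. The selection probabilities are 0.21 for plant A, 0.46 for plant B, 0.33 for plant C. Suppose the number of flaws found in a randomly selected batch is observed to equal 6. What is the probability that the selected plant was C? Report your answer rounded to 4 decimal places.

Likelihoods P(X=6 | ·): A: 0.13426; B: 0.01357; C: 0.00490143.
Posterior ∝ prior × likelihood. Numerator for C: 0.33·0.00490143 = 0.00161747.
Normalizing constant: 0.21·0.13426 + 0.46·0.01357 + 0.33·0.00490143 = 0.0360542.
P(C | observation) = 0.00161747 / 0.0360542 = 0.0448621.

0.0449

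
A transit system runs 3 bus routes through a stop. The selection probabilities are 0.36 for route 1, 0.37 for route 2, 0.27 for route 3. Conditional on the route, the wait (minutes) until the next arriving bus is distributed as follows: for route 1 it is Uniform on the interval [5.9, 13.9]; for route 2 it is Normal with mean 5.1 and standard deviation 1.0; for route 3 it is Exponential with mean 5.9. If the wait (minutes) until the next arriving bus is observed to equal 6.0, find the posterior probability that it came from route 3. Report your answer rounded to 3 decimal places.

0.103

Likelihoods f(6.0 | ·): 1: 0.125; 2: 0.266085; 3: 0.0613045.
Posterior ∝ prior × likelihood. Numerator for 3: 0.27·0.0613045 = 0.0165522.
Normalizing constant: 0.36·0.125 + 0.37·0.266085 + 0.27·0.0613045 = 0.160004.
P(3 | observation) = 0.0165522 / 0.160004 = 0.103449.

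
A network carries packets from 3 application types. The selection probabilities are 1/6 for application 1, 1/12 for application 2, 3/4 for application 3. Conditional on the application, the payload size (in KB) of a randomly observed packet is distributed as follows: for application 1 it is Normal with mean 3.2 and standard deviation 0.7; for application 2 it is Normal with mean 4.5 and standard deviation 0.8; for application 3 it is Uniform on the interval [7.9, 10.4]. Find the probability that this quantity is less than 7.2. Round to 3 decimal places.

0.250

Conditional on each application, P(X < 7.2): 1: 1; 2: 0.999631; 3: 0.
By total probability, P(X < 7.2) = 0.166667·1 + 0.0833333·0.999631 + 0.75·0 = 0.249969.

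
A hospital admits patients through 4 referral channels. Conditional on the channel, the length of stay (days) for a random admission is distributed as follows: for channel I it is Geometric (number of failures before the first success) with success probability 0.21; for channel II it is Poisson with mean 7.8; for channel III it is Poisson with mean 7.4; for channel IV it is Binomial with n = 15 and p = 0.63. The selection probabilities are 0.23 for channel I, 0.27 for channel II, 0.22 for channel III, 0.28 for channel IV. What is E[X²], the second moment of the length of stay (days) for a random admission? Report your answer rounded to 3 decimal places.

For each component E[X²] = Var + (mean)², giving I: 32.0658; II: 68.64; III: 62.16; IV: 92.799.
Overall E[X²] = 0.23·32.0658 + 0.27·68.64 + 0.22·62.16 + 0.28·92.799 = 65.5668.

65.567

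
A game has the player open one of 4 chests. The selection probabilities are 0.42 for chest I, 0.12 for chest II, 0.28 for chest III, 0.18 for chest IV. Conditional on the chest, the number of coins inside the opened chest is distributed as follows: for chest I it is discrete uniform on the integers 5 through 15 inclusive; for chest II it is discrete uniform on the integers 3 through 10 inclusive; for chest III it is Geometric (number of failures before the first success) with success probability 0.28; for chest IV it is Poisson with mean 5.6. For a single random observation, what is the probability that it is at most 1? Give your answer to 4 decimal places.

0.1392

Conditional on each chest, P(X ≤ 1): I: 0; II: 0; III: 0.4816; IV: 0.0244059.
By total probability, P(X ≤ 1) = 0.42·0 + 0.12·0 + 0.28·0.4816 + 0.18·0.0244059 = 0.139241.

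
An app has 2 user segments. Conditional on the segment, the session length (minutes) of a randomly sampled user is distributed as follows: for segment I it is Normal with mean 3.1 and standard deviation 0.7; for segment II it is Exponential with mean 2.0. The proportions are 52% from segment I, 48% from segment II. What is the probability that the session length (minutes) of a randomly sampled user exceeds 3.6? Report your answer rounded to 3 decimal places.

0.203

Conditional on each segment, P(X > 3.6): I: 0.237525; II: 0.165299.
By total probability, P(X > 3.6) = 0.52·0.237525 + 0.48·0.165299 = 0.202857.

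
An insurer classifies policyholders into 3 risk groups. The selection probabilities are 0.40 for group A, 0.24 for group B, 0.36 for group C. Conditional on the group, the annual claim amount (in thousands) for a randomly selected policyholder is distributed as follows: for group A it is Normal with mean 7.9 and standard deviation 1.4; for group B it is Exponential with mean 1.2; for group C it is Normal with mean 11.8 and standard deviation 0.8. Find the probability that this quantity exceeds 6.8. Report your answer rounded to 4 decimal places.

Conditional on each group, P(X > 6.8): A: 0.783983; B: 0.00345938; C: 1.
By total probability, P(X > 6.8) = 0.4·0.783983 + 0.24·0.00345938 + 0.36·1 = 0.674423.

0.6744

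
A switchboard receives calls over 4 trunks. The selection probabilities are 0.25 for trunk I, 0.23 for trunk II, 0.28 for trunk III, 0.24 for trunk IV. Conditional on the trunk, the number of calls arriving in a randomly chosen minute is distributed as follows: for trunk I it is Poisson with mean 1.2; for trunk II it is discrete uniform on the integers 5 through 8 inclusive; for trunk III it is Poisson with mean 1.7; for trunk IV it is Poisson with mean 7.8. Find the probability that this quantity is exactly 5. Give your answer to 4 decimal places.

Conditional on each trunk, P(X = 5): I: 0.00624556; II: 0.25; III: 0.0216154; IV: 0.0985814.
By total probability, P(X = 5) = 0.25·0.00624556 + 0.23·0.25 + 0.28·0.0216154 + 0.24·0.0985814 = 0.0887732.

0.0888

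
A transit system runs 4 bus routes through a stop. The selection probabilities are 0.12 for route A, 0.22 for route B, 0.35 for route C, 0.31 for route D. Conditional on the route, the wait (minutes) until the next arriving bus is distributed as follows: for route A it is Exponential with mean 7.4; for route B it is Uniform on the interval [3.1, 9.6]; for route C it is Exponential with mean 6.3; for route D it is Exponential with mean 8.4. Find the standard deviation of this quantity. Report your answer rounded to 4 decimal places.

6.6327

Per component, A: μ=7.4, E[X²]=109.52; B: μ=6.35, E[X²]=43.8433; C: μ=6.3, E[X²]=79.38; D: μ=8.4, E[X²]=141.12.
E[X] = 0.12·7.4 + 0.22·6.35 + 0.35·6.3 + 0.31·8.4 = 7.094.
E[X²] = 0.12·109.52 + 0.22·43.8433 + 0.35·79.38 + 0.31·141.12 = 94.3181.
Var(X) = E[X²] − (E[X])² = 94.3181 − 50.3248 = 43.9933.
SD(X) = √43.9933 = 6.63274.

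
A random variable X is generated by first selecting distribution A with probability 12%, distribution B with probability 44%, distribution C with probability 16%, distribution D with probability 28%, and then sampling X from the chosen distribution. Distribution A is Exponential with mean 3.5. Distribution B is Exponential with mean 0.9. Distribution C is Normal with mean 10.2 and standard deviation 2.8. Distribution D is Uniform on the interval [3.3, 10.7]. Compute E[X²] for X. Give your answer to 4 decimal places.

36.5513

For each component E[X²] = Var + (mean)², giving A: 24.5; B: 1.62; C: 111.88; D: 53.5633.
Overall E[X²] = 0.12·24.5 + 0.44·1.62 + 0.16·111.88 + 0.28·53.5633 = 36.5513.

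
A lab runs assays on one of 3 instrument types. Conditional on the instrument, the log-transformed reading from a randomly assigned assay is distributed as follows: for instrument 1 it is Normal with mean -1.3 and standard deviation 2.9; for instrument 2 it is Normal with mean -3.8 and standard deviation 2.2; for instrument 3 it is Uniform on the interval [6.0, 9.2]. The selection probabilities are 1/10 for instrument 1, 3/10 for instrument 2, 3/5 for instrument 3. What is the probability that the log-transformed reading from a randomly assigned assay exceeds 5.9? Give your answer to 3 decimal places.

0.601

Conditional on each instrument, P(X > 5.9): 1: 0.00651847; 2: 5.19027e-06; 3: 1.
By total probability, P(X > 5.9) = 0.1·0.00651847 + 0.3·5.19027e-06 + 0.6·1 = 0.600653.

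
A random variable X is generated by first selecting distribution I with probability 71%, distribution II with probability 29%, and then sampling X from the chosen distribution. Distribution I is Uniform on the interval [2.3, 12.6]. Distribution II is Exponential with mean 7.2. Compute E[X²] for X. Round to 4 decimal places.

For each component E[X²] = Var + (mean)², giving I: 64.3433; II: 103.68.
Overall E[X²] = 0.71·64.3433 + 0.29·103.68 = 75.751.

75.7510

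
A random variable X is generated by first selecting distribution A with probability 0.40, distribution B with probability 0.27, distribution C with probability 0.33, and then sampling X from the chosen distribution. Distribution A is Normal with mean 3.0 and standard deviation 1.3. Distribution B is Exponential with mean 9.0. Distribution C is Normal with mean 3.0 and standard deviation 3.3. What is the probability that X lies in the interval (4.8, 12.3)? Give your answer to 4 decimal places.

Conditional on each component, P(4.8 < X < 12.3): A: 0.0830851; B: 0.331691; C: 0.290306.
By total probability, P(4.8 < X < 12.3) = 0.4·0.0830851 + 0.27·0.331691 + 0.33·0.290306 = 0.218591.

0.2186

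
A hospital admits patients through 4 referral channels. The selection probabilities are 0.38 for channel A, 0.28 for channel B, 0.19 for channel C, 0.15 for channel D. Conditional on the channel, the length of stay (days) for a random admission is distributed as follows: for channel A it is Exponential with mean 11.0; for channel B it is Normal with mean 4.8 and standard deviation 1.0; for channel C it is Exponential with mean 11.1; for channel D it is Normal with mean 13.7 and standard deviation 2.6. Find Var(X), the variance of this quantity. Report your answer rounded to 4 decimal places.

80.8212

Per component, A: μ=11, E[X²]=242; B: μ=4.8, E[X²]=24.04; C: μ=11.1, E[X²]=246.42; D: μ=13.7, E[X²]=194.45.
E[X] = 0.38·11 + 0.28·4.8 + 0.19·11.1 + 0.15·13.7 = 9.688.
E[X²] = 0.38·242 + 0.28·24.04 + 0.19·246.42 + 0.15·194.45 = 174.679.
Var(X) = E[X²] − (E[X])² = 174.679 − 93.8573 = 80.8212.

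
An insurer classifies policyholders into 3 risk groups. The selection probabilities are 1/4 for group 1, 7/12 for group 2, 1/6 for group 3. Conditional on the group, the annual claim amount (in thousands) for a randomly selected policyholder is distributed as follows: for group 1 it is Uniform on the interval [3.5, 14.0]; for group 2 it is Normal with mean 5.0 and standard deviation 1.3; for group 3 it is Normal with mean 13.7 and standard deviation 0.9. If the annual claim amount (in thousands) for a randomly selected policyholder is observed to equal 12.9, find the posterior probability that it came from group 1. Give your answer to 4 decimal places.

0.3236

Likelihoods f(12.9 | ·): 1: 0.0952381; 2: 2.93723e-09; 3: 0.298603.
Posterior ∝ prior × likelihood. Numerator for 1: 0.25·0.0952381 = 0.0238095.
Normalizing constant: 0.25·0.0952381 + 0.583333·2.93723e-09 + 0.166667·0.298603 = 0.0735767.
P(1 | observation) = 0.0238095 / 0.0735767 = 0.323601.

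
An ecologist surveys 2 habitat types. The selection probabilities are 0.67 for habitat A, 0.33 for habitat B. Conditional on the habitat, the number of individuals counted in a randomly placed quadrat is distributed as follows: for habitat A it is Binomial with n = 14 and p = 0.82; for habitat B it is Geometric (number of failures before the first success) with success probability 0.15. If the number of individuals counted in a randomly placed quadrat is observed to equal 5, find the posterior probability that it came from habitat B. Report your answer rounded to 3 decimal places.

Likelihoods P(X=5 | ·): A: 0.000147226; B: 0.0665558.
Posterior ∝ prior × likelihood. Numerator for B: 0.33·0.0665558 = 0.0219634.
Normalizing constant: 0.67·0.000147226 + 0.33·0.0665558 = 0.0220621.
P(B | observation) = 0.0219634 / 0.0220621 = 0.995529.

0.996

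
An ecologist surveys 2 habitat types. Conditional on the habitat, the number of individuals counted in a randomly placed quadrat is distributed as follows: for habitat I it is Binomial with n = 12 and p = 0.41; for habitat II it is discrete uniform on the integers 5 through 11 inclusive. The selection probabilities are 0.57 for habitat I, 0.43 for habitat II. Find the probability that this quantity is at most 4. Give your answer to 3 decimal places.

0.234

Conditional on each habitat, P(X ≤ 4): I: 0.410055; II: 0.
By total probability, P(X ≤ 4) = 0.57·0.410055 + 0.43·0 = 0.233732.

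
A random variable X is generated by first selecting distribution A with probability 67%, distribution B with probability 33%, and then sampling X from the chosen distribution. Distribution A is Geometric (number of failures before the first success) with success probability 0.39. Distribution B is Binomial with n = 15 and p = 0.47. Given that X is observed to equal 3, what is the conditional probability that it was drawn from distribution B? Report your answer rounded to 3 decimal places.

Likelihoods P(X=3 | ·): A: 0.0885226; B: 0.0232068.
Posterior ∝ prior × likelihood. Numerator for B: 0.33·0.0232068 = 0.00765825.
Normalizing constant: 0.67·0.0885226 + 0.33·0.0232068 = 0.0669684.
P(B | observation) = 0.00765825 / 0.0669684 = 0.114356.

0.114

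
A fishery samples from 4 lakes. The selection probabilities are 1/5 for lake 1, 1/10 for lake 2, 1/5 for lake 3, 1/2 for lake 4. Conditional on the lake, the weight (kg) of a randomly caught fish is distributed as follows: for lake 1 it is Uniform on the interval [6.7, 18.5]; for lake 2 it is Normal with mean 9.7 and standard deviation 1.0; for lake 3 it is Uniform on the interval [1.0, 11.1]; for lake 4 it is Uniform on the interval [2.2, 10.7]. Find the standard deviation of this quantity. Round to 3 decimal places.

Per component, 1: μ=12.6, E[X²]=170.363; 2: μ=9.7, E[X²]=95.09; 3: μ=6.05, E[X²]=45.1033; 4: μ=6.45, E[X²]=47.6233.
E[X] = 0.2·12.6 + 0.1·9.7 + 0.2·6.05 + 0.5·6.45 = 7.925.
E[X²] = 0.2·170.363 + 0.1·95.09 + 0.2·45.1033 + 0.5·47.6233 = 76.414.
Var(X) = E[X²] − (E[X])² = 76.414 − 62.8056 = 13.6084.
SD(X) = √13.6084 = 3.68895.

3.689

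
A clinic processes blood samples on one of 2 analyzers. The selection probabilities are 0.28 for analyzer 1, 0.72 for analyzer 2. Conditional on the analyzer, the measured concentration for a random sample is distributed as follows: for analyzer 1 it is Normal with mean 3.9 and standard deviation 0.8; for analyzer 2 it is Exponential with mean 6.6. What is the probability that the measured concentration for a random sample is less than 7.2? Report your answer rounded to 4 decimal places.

0.7581

Conditional on each analyzer, P(X < 7.2): 1: 0.999981; 2: 0.664089.
By total probability, P(X < 7.2) = 0.28·0.999981 + 0.72·0.664089 = 0.758139.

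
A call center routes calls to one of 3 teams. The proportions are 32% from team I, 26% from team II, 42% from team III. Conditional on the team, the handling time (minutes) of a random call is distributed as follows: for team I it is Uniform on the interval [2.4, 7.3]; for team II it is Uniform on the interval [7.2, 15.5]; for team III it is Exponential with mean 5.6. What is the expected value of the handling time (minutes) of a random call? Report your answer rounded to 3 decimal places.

Component means — I: 4.85; II: 11.35; III: 5.6.
E[X] = 0.32·4.85 + 0.26·11.35 + 0.42·5.6 = 6.855.

6.855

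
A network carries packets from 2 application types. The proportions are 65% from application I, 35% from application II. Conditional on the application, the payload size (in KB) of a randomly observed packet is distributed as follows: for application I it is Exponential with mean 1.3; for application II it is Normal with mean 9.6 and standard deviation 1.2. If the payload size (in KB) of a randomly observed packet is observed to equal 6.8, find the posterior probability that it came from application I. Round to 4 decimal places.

0.2591

Likelihoods f(6.8 | ·): I: 0.00411493; II: 0.0218516.
Posterior ∝ prior × likelihood. Numerator for I: 0.65·0.00411493 = 0.0026747.
Normalizing constant: 0.65·0.00411493 + 0.35·0.0218516 = 0.0103228.
P(I | observation) = 0.0026747 / 0.0103228 = 0.259108.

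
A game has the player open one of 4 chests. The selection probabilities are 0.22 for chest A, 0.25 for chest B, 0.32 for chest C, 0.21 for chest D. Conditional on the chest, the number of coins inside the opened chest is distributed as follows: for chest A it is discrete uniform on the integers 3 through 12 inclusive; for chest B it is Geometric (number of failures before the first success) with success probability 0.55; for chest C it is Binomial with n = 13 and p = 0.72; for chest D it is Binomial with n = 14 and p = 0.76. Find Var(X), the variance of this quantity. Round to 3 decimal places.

17.728

Per component, A: μ=7.5, E[X²]=64.5; B: μ=0.818182, E[X²]=2.15702; C: μ=9.36, E[X²]=90.2304; D: μ=10.64, E[X²]=115.763.
E[X] = 0.22·7.5 + 0.25·0.818182 + 0.32·9.36 + 0.21·10.64 = 7.08415.
E[X²] = 0.22·64.5 + 0.25·2.15702 + 0.32·90.2304 + 0.21·115.763 = 67.9133.
Var(X) = E[X²] − (E[X])² = 67.9133 − 50.1851 = 17.7281.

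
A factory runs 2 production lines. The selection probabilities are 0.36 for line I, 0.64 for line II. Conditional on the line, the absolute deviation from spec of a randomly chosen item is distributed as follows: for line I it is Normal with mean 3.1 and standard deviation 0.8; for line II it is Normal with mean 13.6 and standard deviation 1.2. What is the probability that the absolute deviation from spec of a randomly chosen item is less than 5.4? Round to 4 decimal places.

Conditional on each line, P(X < 5.4): I: 0.99798; II: 4.14818e-12.
By total probability, P(X < 5.4) = 0.36·0.99798 + 0.64·4.14818e-12 = 0.359273.

0.3593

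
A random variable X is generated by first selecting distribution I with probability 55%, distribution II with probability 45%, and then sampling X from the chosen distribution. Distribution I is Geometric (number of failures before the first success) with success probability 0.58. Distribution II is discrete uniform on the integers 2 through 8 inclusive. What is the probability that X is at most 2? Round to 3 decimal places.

0.574

Conditional on each component, P(X ≤ 2): I: 0.925912; II: 0.142857.
By total probability, P(X ≤ 2) = 0.55·0.925912 + 0.45·0.142857 = 0.573537.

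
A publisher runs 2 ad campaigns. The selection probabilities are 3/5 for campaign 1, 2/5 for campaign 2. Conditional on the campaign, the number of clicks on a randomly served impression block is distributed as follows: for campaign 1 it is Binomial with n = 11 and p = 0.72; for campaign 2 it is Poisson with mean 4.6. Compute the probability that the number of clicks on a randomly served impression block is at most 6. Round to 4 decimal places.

0.4283

Conditional on each campaign, P(X ≤ 6): 1: 0.168468; 2: 0.818029.
By total probability, P(X ≤ 6) = 0.6·0.168468 + 0.4·0.818029 = 0.428292.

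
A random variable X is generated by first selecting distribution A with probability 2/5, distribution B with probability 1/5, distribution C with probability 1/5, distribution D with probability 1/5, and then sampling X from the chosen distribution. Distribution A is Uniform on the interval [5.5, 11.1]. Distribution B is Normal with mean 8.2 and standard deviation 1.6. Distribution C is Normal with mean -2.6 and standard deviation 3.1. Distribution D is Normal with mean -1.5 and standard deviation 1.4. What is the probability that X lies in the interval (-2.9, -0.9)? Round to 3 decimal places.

Conditional on each component, P(-2.9 < X < -0.9): A: 0; B: 6.44363e-09; C: 0.246834; D: 0.507227.
By total probability, P(-2.9 < X < -0.9) = 0.4·0 + 0.2·6.44363e-09 + 0.2·0.246834 + 0.2·0.507227 = 0.150812.

0.151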